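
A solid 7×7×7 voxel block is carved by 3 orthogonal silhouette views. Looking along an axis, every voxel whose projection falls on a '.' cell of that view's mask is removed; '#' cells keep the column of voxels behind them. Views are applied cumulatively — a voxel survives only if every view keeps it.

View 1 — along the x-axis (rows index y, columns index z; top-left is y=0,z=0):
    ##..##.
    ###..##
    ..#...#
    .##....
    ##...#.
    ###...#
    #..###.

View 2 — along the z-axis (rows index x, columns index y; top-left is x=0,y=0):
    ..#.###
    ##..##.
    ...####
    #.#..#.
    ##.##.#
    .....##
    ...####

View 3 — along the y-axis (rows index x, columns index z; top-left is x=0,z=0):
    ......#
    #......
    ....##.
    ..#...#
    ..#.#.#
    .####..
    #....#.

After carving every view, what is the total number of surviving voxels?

|visual hull| = 27

start: 7×7×7 = 343 voxels
step 1: project along x, AND mask (24/49) → |grid| = 168
step 2: project along z, AND mask (26/49) → |grid| = 91
step 3: project along y, AND mask (15/49) → |grid| = 27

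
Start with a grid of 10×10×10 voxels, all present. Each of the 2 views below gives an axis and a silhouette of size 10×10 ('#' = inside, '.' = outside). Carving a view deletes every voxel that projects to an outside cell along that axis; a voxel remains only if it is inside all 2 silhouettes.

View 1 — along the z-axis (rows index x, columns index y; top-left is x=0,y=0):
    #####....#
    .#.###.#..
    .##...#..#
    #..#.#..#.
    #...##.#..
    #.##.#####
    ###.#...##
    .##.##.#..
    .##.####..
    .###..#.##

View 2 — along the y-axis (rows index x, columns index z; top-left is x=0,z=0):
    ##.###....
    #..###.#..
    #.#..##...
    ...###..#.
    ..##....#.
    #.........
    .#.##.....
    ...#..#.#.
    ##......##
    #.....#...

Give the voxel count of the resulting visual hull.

|visual hull| = 176

initial block: 10^3 = 1000
step 1: project along z, AND mask (54/100) → |grid| = 540
step 2: project along y, AND mask (34/100) → |grid| = 176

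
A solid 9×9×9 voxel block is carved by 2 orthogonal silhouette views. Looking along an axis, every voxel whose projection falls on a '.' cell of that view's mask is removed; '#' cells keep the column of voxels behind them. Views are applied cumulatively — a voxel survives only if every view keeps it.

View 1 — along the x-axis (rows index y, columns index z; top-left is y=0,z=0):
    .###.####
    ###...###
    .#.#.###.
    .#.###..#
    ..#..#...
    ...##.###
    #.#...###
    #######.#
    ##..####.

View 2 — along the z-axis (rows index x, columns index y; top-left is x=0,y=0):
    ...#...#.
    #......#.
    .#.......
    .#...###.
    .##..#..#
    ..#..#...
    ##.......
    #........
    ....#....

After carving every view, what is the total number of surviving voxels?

remaining voxels: 112

full grid |V| = 729
[1] x-view keeps 49 columns → grid now 441
[2] z-view keeps 19 columns → grid now 112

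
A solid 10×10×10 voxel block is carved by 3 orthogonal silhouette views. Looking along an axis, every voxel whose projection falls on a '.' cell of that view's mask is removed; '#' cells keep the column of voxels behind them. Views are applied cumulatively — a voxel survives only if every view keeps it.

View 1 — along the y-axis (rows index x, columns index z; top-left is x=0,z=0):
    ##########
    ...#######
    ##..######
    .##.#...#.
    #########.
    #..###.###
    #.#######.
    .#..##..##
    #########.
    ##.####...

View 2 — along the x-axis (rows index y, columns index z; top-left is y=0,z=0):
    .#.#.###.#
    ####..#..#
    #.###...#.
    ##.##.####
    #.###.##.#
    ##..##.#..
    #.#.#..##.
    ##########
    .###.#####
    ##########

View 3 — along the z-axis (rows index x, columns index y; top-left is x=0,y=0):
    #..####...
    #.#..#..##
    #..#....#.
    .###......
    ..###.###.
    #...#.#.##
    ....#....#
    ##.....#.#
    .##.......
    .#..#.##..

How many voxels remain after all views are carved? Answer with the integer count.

|visual hull| = 200

full grid |V| = 1000
step 1: project along y, AND mask (73/100) → |grid| = 730
step 2: project along x, AND mask (70/100) → |grid| = 505
step 3: project along z, AND mask (39/100) → |grid| = 200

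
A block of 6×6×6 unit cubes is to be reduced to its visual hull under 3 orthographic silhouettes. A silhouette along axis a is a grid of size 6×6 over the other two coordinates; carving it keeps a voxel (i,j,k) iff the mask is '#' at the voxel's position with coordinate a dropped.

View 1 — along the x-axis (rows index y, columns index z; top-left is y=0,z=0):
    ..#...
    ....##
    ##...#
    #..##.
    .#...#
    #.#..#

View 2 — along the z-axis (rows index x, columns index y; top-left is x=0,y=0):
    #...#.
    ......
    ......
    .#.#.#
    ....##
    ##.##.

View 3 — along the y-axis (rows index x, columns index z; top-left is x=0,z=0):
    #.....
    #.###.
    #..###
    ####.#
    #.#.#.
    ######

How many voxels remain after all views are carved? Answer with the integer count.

initial block: 6^3 = 216
  1. axis=0 (YZ plane), |mask|=14  ⇒  voxels=84
  2. axis=2 (XY plane), |mask|=11  ⇒  voxels=24
  3. axis=1 (XZ plane), |mask|=23  ⇒  voxels=16

16 voxels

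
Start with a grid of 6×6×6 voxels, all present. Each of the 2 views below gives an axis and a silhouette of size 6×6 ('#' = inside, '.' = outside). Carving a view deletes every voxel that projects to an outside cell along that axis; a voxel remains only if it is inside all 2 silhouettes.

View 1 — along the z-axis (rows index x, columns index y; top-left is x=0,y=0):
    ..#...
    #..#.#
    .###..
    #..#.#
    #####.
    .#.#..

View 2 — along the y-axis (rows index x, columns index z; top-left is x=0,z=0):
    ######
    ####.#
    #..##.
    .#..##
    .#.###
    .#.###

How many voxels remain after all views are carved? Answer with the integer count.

|visual hull| = 67

start: 6×6×6 = 216 voxels
carve view 1 (along z, XY-mask fill 17/36): 102 voxels remain
carve view 2 (along y, XZ-mask fill 25/36): 67 voxels remain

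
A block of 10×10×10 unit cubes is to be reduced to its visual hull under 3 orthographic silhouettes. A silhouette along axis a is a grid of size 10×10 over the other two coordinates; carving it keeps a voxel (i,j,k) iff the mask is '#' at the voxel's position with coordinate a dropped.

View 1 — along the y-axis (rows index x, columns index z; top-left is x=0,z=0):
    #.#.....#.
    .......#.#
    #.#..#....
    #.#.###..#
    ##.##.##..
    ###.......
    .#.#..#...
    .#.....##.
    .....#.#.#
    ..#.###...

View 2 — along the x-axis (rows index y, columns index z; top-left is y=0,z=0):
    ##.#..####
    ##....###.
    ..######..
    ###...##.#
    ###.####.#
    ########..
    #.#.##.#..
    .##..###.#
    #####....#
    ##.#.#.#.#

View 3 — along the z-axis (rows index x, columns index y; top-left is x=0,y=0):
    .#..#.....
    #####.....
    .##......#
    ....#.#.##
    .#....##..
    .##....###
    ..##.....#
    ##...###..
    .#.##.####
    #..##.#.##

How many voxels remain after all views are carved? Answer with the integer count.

remaining voxels: 99

initial block: 10^3 = 1000
[1] y-view keeps 36 columns → grid now 360
[2] x-view keeps 63 columns → grid now 242
[3] z-view keeps 43 columns → grid now 99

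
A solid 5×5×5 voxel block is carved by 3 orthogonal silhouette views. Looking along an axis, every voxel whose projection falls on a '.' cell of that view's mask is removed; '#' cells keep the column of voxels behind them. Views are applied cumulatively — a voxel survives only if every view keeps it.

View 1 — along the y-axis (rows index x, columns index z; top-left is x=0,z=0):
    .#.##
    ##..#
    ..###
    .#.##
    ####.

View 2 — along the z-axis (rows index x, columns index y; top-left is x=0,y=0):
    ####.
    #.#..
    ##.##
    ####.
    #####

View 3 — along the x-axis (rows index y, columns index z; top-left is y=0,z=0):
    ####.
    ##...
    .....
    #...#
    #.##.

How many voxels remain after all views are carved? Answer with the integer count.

|visual hull| = 25

full grid |V| = 125
step 1: project along y, AND mask (16/25) → |grid| = 80
step 2: project along z, AND mask (19/25) → |grid| = 62
step 3: project along x, AND mask (11/25) → |grid| = 25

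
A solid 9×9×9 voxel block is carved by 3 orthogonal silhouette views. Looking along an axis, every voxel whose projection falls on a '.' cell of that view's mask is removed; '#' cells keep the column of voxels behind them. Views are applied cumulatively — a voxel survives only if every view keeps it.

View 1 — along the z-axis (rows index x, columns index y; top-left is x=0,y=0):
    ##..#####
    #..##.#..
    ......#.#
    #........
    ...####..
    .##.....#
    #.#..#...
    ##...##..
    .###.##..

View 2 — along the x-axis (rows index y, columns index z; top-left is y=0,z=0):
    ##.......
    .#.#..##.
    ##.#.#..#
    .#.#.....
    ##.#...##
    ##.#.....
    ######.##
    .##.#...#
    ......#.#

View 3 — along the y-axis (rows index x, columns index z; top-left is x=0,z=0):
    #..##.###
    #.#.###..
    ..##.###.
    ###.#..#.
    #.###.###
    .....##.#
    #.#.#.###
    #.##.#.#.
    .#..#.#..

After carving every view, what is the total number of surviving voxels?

voxel count = 71

initial block: 9^3 = 729
step 1: project along z, AND mask (33/81) → |grid| = 297
step 2: project along x, AND mask (35/81) → |grid| = 135
step 3: project along y, AND mask (45/81) → |grid| = 71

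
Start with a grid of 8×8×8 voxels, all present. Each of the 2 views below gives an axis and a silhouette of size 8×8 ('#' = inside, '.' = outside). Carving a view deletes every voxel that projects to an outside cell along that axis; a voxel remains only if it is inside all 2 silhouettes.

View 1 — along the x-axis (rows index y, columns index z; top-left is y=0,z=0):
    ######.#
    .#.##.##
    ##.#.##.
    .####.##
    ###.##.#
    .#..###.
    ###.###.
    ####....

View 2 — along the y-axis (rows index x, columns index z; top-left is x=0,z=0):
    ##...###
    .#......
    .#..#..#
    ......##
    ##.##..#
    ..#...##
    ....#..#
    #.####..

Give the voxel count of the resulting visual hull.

initial block: 8^3 = 512
  1. axis=0 (YZ plane), |mask|=43  ⇒  voxels=344
  2. axis=1 (XZ plane), |mask|=26  ⇒  voxels=140

remaining voxels: 140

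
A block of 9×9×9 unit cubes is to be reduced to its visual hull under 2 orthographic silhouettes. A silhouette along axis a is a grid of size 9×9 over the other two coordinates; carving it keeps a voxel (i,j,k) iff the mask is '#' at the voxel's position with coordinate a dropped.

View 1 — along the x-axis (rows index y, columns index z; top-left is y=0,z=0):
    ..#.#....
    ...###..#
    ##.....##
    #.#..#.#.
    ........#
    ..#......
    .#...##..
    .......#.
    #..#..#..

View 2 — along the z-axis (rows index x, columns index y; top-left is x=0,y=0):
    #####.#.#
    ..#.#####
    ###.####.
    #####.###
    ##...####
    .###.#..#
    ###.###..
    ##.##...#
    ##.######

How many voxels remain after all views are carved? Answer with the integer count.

150 voxels

full grid |V| = 729
[1] x-view keeps 23 columns → grid now 207
[2] z-view keeps 58 columns → grid now 150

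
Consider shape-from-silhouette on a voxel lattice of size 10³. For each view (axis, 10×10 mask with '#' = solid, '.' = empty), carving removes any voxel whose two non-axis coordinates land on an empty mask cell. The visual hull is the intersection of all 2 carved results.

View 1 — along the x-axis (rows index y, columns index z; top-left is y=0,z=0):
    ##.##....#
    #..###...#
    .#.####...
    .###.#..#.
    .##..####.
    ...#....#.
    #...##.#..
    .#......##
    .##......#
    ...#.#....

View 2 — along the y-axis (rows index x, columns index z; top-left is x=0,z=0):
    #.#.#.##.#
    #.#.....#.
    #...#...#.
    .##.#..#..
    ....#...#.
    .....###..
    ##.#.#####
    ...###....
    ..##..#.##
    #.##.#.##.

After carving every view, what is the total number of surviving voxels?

remaining voxels: 164

full grid |V| = 1000
step 1: project along x, AND mask (40/100) → |grid| = 400
step 2: project along y, AND mask (43/100) → |grid| = 164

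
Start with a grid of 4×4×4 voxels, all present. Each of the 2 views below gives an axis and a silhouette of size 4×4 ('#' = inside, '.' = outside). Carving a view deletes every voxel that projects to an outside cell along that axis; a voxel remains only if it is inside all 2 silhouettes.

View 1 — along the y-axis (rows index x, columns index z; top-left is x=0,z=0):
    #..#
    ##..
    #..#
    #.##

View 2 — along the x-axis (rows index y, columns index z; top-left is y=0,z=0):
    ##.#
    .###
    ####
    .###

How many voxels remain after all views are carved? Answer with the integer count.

|visual hull| = 27

initial block: 4^3 = 64
V1 y: intersect with XZ mask (9 set) -- 36 left
V2 x: intersect with YZ mask (13 set) -- 27 left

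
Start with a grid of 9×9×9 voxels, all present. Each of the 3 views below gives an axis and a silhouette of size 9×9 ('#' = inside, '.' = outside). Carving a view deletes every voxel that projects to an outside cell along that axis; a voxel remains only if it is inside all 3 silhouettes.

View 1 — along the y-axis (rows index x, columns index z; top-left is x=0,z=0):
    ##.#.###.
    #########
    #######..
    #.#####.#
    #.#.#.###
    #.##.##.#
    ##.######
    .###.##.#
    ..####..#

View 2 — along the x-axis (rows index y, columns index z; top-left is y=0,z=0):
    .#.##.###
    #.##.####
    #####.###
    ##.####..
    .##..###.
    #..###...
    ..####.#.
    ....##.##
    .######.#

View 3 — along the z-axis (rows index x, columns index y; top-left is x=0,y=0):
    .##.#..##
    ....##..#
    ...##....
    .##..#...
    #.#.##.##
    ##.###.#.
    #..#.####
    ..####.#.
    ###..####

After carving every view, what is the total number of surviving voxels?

|visual hull| = 178

start: 9×9×9 = 729 voxels
after view 1 [y-axis, 60 of 81 cells solid] → remaining = 540
after view 2 [x-axis, 52 of 81 cells solid] → remaining = 349
after view 3 [z-axis, 43 of 81 cells solid] → remaining = 178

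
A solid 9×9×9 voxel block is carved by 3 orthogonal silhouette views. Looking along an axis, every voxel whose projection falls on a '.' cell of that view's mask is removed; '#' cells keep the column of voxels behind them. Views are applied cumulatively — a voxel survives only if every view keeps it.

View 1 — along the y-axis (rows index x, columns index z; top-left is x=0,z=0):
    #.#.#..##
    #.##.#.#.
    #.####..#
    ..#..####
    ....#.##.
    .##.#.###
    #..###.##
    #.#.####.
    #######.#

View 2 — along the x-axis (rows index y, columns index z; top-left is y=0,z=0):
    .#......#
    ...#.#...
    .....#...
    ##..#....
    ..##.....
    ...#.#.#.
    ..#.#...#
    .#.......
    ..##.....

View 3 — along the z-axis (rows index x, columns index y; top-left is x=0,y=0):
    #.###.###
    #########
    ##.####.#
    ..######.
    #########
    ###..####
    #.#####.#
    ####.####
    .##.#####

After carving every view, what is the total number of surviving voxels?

84 voxels

before carving: 729 voxels (9×9×9)
after view 1 [y-axis, 50 of 81 cells solid] → remaining = 450
after view 2 [x-axis, 19 of 81 cells solid] → remaining = 100
after view 3 [z-axis, 67 of 81 cells solid] → remaining = 84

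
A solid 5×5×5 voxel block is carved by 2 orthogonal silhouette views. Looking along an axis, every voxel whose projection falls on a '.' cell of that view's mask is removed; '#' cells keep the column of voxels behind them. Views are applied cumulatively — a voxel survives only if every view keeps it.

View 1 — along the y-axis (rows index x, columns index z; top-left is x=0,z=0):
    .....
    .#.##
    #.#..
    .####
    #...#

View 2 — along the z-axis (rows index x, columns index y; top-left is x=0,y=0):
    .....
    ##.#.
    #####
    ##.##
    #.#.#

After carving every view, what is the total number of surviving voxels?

before carving: 125 voxels (5×5×5)
  1. axis=1 (XZ plane), |mask|=11  ⇒  voxels=55
  2. axis=2 (XY plane), |mask|=15  ⇒  voxels=41

|visual hull| = 41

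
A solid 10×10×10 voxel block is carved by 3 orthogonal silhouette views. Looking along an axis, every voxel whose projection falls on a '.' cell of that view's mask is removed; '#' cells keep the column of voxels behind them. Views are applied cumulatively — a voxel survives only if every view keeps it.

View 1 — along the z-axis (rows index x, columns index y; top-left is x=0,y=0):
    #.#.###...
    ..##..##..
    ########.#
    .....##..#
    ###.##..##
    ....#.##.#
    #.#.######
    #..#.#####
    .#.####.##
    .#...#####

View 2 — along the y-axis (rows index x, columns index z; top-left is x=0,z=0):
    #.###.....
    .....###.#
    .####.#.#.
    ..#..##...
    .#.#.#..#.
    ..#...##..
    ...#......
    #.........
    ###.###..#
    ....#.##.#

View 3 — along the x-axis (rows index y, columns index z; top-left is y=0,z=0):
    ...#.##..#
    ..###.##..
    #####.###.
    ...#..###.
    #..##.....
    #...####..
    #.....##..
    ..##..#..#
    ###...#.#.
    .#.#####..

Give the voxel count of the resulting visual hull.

112 voxels

initial block: 10^3 = 1000
step 1: project along z, AND mask (60/100) → |grid| = 600
step 2: project along y, AND mask (37/100) → |grid| = 227
step 3: project along x, AND mask (47/100) → |grid| = 112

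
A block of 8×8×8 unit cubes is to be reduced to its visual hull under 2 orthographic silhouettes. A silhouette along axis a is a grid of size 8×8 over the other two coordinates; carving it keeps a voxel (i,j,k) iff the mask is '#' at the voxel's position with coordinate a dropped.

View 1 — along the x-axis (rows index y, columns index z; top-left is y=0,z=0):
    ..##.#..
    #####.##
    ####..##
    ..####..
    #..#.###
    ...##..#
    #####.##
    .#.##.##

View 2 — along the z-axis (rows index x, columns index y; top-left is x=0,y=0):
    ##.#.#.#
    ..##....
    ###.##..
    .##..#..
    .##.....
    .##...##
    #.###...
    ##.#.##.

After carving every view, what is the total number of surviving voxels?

start: 8×8×8 = 512 voxels
V1 x: intersect with YZ mask (40 set) -- 320 left
V2 z: intersect with XY mask (30 set) -- 152 left

152 voxels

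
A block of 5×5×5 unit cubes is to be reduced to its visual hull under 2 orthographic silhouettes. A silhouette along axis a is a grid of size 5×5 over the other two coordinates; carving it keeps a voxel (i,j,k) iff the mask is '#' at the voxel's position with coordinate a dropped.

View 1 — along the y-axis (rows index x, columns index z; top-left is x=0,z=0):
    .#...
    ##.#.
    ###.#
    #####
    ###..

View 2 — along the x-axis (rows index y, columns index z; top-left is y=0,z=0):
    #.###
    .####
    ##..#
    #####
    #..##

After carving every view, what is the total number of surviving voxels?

before carving: 125 voxels (5×5×5)
[1] y-view keeps 16 columns → grid now 80
[2] x-view keeps 19 columns → grid now 58

58 voxels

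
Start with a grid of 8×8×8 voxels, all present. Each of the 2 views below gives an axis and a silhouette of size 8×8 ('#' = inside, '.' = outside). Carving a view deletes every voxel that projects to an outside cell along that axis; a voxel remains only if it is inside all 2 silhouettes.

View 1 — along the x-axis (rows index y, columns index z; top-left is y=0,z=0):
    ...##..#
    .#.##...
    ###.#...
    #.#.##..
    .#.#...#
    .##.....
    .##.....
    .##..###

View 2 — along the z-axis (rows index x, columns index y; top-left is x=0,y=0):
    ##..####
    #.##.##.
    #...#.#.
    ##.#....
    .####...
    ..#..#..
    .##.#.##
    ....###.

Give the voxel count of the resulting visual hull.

remaining voxels: 95

initial block: 8^3 = 512
carve view 1 (along x, YZ-mask fill 26/64): 208 voxels remain
carve view 2 (along z, XY-mask fill 31/64): 95 voxels remain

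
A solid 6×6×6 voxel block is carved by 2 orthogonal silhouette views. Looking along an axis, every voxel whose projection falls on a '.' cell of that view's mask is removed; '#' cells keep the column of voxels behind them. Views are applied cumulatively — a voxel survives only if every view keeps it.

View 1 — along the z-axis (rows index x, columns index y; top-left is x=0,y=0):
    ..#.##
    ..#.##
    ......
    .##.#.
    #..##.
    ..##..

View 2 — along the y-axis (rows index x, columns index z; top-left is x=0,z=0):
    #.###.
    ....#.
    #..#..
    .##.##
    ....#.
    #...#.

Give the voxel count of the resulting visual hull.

initial block: 6^3 = 216
  1. axis=2 (XY plane), |mask|=14  ⇒  voxels=84
  2. axis=1 (XZ plane), |mask|=14  ⇒  voxels=34

voxel count = 34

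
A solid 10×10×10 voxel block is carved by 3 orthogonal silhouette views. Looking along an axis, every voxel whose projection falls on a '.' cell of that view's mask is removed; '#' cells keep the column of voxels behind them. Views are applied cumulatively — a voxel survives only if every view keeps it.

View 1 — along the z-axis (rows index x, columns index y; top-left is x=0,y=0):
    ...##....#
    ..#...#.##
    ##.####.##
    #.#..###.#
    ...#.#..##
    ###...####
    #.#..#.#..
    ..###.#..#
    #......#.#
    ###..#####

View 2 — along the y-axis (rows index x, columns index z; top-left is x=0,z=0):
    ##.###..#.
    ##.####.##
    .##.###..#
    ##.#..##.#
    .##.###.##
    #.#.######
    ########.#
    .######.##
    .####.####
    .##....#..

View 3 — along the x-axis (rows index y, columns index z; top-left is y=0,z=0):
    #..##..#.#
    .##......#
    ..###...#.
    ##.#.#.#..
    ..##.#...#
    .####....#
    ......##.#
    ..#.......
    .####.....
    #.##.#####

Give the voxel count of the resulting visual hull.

before carving: 1000 voxels (10×10×10)
  1. axis=2 (XY plane), |mask|=52  ⇒  voxels=520
  2. axis=1 (XZ plane), |mask|=69  ⇒  voxels=342
  3. axis=0 (YZ plane), |mask|=42  ⇒  voxels=155

155 voxels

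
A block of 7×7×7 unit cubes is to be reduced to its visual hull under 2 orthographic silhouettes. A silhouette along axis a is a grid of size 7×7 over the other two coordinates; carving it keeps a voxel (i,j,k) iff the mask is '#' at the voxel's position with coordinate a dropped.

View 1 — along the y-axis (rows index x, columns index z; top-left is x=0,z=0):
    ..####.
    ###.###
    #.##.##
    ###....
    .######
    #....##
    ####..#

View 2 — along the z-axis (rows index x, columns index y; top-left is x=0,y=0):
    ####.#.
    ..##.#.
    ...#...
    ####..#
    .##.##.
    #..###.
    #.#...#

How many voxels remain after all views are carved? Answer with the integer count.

initial block: 7^3 = 343
V1 y: intersect with XZ mask (32 set) -- 224 left
V2 z: intersect with XY mask (25 set) -- 109 left

remaining voxels: 109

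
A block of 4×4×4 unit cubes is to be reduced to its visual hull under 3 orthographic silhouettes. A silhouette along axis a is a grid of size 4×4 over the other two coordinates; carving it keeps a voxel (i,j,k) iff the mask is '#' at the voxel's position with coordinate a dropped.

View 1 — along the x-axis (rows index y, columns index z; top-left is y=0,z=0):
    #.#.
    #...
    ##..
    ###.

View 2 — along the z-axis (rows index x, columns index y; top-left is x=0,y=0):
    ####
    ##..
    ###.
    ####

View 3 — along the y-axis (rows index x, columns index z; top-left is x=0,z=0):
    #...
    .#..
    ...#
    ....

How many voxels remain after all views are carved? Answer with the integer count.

before carving: 64 voxels (4×4×4)
V1 x: intersect with YZ mask (8 set) -- 32 left
V2 z: intersect with XY mask (13 set) -- 24 left
V3 y: intersect with XZ mask (3 set) -- 4 left

voxel count = 4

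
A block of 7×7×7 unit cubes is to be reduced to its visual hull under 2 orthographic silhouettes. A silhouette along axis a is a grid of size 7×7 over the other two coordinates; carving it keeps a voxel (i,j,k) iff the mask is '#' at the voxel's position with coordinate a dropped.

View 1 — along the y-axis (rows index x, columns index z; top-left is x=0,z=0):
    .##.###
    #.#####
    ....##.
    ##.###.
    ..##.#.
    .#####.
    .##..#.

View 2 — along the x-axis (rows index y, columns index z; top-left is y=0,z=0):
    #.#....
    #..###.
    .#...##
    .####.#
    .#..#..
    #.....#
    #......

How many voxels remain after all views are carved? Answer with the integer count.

initial block: 7^3 = 343
carve view 1 (along y, XZ-mask fill 29/49): 203 voxels remain
carve view 2 (along x, YZ-mask fill 19/49): 73 voxels remain

voxel count = 73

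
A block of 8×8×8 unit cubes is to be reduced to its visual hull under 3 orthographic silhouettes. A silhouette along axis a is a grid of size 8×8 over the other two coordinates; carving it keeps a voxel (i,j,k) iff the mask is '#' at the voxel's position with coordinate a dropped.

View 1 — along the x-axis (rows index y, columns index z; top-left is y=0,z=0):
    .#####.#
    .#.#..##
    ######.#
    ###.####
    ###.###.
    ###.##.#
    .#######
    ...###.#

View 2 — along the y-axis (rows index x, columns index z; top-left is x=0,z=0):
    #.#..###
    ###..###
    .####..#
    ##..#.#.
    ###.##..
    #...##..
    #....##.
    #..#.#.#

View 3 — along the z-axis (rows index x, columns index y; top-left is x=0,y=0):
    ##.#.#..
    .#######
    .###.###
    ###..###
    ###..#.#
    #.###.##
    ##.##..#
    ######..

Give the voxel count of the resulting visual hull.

initial block: 8^3 = 512
  1. axis=0 (YZ plane), |mask|=47  ⇒  voxels=376
  2. axis=1 (XZ plane), |mask|=35  ⇒  voxels=204
  3. axis=2 (XY plane), |mask|=45  ⇒  voxels=141

voxel count = 141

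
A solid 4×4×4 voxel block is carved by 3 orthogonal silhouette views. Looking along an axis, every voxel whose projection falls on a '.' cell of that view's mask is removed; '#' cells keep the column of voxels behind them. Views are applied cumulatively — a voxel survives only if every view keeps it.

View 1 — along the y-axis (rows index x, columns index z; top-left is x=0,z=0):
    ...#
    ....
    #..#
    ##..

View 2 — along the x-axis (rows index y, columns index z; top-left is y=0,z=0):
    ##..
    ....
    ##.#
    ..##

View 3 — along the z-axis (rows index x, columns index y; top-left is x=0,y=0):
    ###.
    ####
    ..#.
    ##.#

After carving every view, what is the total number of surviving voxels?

start: 4×4×4 = 64 voxels
carve view 1 (along y, XZ-mask fill 5/16): 20 voxels remain
carve view 2 (along x, YZ-mask fill 7/16): 10 voxels remain
carve view 3 (along z, XY-mask fill 11/16): 5 voxels remain

remaining voxels: 5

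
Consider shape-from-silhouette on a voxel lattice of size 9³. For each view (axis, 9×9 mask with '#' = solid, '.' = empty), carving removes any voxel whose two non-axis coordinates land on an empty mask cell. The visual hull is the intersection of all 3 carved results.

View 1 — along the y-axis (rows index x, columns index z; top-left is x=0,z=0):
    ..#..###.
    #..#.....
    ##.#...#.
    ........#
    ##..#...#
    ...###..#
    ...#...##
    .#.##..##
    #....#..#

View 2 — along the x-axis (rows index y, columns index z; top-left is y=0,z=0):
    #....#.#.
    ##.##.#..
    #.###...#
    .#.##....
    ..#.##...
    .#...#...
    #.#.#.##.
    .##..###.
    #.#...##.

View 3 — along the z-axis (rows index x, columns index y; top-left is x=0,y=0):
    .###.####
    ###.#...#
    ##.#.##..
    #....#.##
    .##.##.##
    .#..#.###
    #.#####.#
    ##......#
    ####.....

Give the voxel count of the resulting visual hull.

voxel count = 61

full grid |V| = 729
V1 y: intersect with XZ mask (30 set) -- 270 left
V2 x: intersect with YZ mask (35 set) -- 105 left
V3 z: intersect with XY mask (46 set) -- 61 left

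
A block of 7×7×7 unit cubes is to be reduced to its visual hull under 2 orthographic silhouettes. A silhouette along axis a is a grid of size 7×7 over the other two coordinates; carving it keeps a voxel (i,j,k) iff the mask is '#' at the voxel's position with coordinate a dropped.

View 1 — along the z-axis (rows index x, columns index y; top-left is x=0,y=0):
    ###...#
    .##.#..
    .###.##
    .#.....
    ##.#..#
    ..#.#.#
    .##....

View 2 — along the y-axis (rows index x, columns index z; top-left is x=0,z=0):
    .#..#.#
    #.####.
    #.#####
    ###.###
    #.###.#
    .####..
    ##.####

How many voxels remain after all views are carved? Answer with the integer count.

remaining voxels: 107

before carving: 343 voxels (7×7×7)
step 1: project along z, AND mask (22/49) → |grid| = 154
step 2: project along y, AND mask (35/49) → |grid| = 107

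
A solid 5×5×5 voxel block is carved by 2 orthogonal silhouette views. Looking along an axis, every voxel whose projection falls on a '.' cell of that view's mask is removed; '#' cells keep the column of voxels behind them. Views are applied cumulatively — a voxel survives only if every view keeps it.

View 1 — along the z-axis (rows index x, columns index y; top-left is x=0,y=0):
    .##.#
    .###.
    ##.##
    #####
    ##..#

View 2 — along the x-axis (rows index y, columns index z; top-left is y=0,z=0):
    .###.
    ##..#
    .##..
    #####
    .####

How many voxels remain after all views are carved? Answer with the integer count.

61 voxels

full grid |V| = 125
step 1: project along z, AND mask (18/25) → |grid| = 90
step 2: project along x, AND mask (17/25) → |grid| = 61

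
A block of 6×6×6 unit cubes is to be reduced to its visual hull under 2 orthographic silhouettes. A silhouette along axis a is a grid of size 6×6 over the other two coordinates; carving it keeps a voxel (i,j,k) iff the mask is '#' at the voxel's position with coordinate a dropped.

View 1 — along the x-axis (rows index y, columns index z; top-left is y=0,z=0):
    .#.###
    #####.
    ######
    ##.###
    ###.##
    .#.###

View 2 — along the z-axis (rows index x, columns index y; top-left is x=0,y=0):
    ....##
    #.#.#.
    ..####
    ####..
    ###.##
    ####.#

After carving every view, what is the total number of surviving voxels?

112 voxels

before carving: 216 voxels (6×6×6)
V1 x: intersect with YZ mask (29 set) -- 174 left
V2 z: intersect with XY mask (23 set) -- 112 left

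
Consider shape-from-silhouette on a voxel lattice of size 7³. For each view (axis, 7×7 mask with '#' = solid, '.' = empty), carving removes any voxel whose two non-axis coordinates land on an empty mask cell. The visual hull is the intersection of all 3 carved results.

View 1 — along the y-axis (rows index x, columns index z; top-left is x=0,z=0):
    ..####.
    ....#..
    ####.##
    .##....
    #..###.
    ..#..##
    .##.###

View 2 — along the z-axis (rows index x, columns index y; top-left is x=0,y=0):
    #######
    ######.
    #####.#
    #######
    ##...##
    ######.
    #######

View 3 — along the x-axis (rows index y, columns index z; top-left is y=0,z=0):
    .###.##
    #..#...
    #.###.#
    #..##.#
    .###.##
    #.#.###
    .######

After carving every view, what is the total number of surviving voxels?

full grid |V| = 343
V1 y: intersect with XZ mask (25 set) -- 175 left
V2 z: intersect with XY mask (43 set) -- 153 left
V3 x: intersect with YZ mask (32 set) -- 98 left

voxel count = 98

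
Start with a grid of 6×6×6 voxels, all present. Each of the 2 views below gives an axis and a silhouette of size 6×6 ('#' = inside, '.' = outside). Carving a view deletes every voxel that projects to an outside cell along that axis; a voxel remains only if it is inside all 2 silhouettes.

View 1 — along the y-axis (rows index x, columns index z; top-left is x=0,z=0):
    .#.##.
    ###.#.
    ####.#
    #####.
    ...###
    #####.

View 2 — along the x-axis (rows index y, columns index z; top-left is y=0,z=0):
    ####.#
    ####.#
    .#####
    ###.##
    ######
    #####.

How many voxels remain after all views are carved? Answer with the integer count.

voxel count = 129

full grid |V| = 216
  1. axis=1 (XZ plane), |mask|=25  ⇒  voxels=150
  2. axis=0 (YZ plane), |mask|=31  ⇒  voxels=129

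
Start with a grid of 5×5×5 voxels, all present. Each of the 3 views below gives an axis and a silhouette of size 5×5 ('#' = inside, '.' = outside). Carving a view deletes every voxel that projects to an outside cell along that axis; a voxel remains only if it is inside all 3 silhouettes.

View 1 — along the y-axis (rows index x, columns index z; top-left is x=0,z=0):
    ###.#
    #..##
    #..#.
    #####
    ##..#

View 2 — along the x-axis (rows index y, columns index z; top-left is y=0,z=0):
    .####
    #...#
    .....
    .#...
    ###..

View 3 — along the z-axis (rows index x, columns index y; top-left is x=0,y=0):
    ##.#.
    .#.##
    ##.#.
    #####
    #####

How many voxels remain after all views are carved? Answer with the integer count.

28 voxels

start: 5×5×5 = 125 voxels
carve view 1 (along y, XZ-mask fill 17/25): 85 voxels remain
carve view 2 (along x, YZ-mask fill 10/25): 34 voxels remain
carve view 3 (along z, XY-mask fill 19/25): 28 voxels remain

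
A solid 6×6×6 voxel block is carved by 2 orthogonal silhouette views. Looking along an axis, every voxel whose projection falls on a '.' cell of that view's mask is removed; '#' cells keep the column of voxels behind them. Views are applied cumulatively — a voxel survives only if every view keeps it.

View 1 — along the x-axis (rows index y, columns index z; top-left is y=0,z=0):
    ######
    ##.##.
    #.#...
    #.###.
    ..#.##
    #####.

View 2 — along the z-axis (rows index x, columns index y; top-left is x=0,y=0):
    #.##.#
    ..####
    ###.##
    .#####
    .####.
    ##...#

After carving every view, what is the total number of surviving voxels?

remaining voxels: 97

start: 6×6×6 = 216 voxels
after view 1 [x-axis, 24 of 36 cells solid] → remaining = 144
after view 2 [z-axis, 25 of 36 cells solid] → remaining = 97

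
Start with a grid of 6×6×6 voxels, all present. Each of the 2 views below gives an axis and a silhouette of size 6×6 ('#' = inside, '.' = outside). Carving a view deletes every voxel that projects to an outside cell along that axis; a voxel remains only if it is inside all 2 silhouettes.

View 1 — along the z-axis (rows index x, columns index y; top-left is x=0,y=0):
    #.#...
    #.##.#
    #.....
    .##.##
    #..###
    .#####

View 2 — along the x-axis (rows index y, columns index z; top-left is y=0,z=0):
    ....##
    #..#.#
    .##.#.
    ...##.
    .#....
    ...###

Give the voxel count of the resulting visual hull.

before carving: 216 voxels (6×6×6)
step 1: project along z, AND mask (20/36) → |grid| = 120
step 2: project along x, AND mask (14/36) → |grid| = 47

|visual hull| = 47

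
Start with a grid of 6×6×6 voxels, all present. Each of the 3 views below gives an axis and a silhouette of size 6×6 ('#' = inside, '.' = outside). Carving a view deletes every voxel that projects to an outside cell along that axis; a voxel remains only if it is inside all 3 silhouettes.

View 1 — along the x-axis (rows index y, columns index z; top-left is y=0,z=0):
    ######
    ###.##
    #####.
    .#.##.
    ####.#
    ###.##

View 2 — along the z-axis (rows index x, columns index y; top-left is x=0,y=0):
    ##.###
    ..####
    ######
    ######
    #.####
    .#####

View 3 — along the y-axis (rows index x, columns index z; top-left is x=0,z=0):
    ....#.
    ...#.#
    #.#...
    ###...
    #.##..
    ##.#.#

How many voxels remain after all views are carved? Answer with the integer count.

remaining voxels: 62

full grid |V| = 216
  1. axis=0 (YZ plane), |mask|=29  ⇒  voxels=174
  2. axis=2 (XY plane), |mask|=31  ⇒  voxels=147
  3. axis=1 (XZ plane), |mask|=15  ⇒  voxels=62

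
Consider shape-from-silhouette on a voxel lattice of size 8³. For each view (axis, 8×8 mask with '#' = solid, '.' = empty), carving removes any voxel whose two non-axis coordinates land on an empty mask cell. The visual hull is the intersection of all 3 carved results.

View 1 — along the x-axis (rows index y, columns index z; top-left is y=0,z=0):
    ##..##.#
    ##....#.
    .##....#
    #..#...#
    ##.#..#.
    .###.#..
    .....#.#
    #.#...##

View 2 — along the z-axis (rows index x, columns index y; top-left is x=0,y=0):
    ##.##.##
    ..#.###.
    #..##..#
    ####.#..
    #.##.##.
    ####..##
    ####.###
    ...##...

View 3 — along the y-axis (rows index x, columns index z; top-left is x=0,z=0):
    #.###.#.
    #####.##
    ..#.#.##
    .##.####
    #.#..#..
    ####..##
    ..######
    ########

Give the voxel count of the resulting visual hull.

voxel count = 90

start: 8×8×8 = 512 voxels
  1. axis=0 (YZ plane), |mask|=28  ⇒  voxels=224
  2. axis=2 (XY plane), |mask|=39  ⇒  voxels=136
  3. axis=1 (XZ plane), |mask|=45  ⇒  voxels=90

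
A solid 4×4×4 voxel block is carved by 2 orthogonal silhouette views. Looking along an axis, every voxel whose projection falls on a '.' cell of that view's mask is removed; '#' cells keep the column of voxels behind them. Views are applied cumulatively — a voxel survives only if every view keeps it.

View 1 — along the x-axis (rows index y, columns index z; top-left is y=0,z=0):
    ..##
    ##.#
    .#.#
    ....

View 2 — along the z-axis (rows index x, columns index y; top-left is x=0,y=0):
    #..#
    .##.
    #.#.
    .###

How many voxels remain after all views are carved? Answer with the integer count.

initial block: 4^3 = 64
carve view 1 (along x, YZ-mask fill 7/16): 28 voxels remain
carve view 2 (along z, XY-mask fill 9/16): 16 voxels remain

|visual hull| = 16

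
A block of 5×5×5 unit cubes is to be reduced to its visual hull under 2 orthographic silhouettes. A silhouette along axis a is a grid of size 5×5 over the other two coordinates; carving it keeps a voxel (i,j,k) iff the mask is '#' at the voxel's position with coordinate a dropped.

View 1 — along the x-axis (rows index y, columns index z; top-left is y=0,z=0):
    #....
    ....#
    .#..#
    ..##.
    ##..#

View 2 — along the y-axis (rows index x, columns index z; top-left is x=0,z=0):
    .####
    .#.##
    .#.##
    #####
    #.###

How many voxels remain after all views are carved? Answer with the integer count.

before carving: 125 voxels (5×5×5)
carve view 1 (along x, YZ-mask fill 9/25): 45 voxels remain
carve view 2 (along y, XZ-mask fill 19/25): 35 voxels remain

|visual hull| = 35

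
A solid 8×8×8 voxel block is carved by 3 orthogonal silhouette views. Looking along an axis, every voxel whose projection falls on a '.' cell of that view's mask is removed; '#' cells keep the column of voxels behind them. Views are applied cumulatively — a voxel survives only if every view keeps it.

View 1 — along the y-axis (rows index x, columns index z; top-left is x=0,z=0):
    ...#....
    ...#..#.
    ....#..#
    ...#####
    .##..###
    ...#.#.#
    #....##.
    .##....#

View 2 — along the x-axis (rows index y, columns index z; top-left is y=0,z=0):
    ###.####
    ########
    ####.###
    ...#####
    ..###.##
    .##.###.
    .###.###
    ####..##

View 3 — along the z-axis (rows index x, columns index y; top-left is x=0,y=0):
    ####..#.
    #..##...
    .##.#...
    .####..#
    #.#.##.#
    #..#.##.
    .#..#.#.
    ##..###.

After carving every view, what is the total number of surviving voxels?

|visual hull| = 84

full grid |V| = 512
V1 y: intersect with XZ mask (24 set) -- 192 left
V2 x: intersect with YZ mask (49 set) -- 155 left
V3 z: intersect with XY mask (33 set) -- 84 left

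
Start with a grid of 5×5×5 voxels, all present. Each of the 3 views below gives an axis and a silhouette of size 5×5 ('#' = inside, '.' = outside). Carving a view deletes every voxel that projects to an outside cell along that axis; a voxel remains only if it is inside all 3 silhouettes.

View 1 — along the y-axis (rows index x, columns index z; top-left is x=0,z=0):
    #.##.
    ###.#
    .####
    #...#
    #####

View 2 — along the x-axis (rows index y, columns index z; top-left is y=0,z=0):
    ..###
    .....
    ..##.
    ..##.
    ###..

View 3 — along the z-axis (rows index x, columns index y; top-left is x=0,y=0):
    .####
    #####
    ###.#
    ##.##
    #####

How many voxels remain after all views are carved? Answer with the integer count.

remaining voxels: 32

initial block: 5^3 = 125
V1 y: intersect with XZ mask (18 set) -- 90 left
V2 x: intersect with YZ mask (10 set) -- 36 left
V3 z: intersect with XY mask (22 set) -- 32 left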